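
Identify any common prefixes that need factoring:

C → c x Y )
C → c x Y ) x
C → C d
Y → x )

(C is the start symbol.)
Yes, C has productions with common prefix 'c x Y )'

Left-factoring is needed when two productions for the same non-terminal
share a common prefix on the right-hand side.

Productions for C:
  C → c x Y )
  C → c x Y ) x
  C → C d

Found common prefix 'c x Y )' in productions for C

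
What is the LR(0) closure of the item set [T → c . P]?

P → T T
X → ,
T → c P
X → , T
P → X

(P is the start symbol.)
Start with: [T → c . P]
  [T → c . P] has the dot before P: add [P → . T T], [P → . X]
  [P → . T T] has the dot before T: add [T → . c P]
  [P → . X] has the dot before X: add [X → . ,], [X → . , T]
No further items can be added.

CLOSURE = { [P → . T T], [P → . X], [T → . c P], [T → c . P], [X → . , T], [X → . ,] }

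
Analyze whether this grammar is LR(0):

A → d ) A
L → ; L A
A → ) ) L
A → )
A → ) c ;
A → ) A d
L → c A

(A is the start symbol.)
No. Shift-reduce conflict between [A → ) .] and [A → . )]

A grammar is LR(0) if no state in the canonical LR(0) collection has:
  - both a shift item (dot before a terminal) and a complete item (shift-reduce conflict), or
  - two or more complete items (reduce-reduce conflict; the accept item [A' → A .] counts as a complete item here).

Augment with A' → A and build the canonical LR(0) collection (I0 = CLOSURE({[A' → . A]}), then GOTO on every symbol after a dot until no new states appear). It has 18 states:
  I0: { [A → . ) ) L], [A → . ) A d], [A → . ) c ;], [A → . )], [A → . d ) A], [A' → . A] }  — shift
  I1: { [A → ) . ) L], [A → ) . A d], [A → ) . c ;], [A → ) .], [A → . ) ) L], [A → . ) A d], [A → . ) c ;], [A → . )], [A → . d ) A] }  — shift, reduce
  I2: { [A' → A .] }  — accept
  I3: { [A → d . ) A] }  — shift
  I4: { [A → . ) ) L], [A → . ) A d], [A → . ) c ;], [A → . )], [A → . d ) A], [A → d ) . A] }  — shift
  I5: { [A → d ) A .] }  — reduce
  I6: { [A → ) ) . L], [A → ) . ) L], [A → ) . A d], [A → ) . c ;], [A → ) .], [A → . ) ) L], [A → . ) A d], [A → . ) c ;], [A → . )], [A → . d ) A], [L → . ; L A], [L → . c A] }  — shift, reduce
  I7: { [A → ) A . d] }  — shift
  I8: { [A → ) c . ;] }  — shift
  I9: { [A → ) c ; .] }  — reduce
  I10: { [A → ) A d .] }  — reduce
  I11: { [L → . ; L A], [L → . c A], [L → ; . L A] }  — shift
  I12: { [A → ) ) L .] }  — reduce
  I13: { [A → ) c . ;], [A → . ) ) L], [A → . ) A d], [A → . ) c ;], [A → . )], [A → . d ) A], [L → c . A] }  — shift
  I14: { [L → c A .] }  — reduce
  I15: { [A → . ) ) L], [A → . ) A d], [A → . ) c ;], [A → . )], [A → . d ) A], [L → ; L . A] }  — shift
  I16: { [A → . ) ) L], [A → . ) A d], [A → . ) c ;], [A → . )], [A → . d ) A], [L → c . A] }  — shift
  I17: { [L → ; L A .] }  — reduce

Conflict in state I1:
  Shift-reduce conflict between [A → ) .] and [A → . )]
So the grammar is NOT LR(0).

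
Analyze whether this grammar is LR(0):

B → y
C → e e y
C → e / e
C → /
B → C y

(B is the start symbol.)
Yes, the grammar is LR(0)

A grammar is LR(0) if no state in the canonical LR(0) collection has:
  - both a shift item (dot before a terminal) and a complete item (shift-reduce conflict), or
  - two or more complete items (reduce-reduce conflict; the accept item [B' → B .] counts as a complete item here).

Augment with B' → B and build the canonical LR(0) collection (I0 = CLOSURE({[B' → . B]}), then GOTO on every symbol after a dot until no new states appear). It has 11 states:
  I0: { [B → . C y], [B → . y], [B' → . B], [C → . /], [C → . e / e], [C → . e e y] }  — shift
  I1: { [C → / .] }  — reduce
  I2: { [B' → B .] }  — accept
  I3: { [B → C . y] }  — shift
  I4: { [C → e . / e], [C → e . e y] }  — shift
  I5: { [B → y .] }  — reduce
  I6: { [C → e / . e] }  — shift
  I7: { [C → e e . y] }  — shift
  I8: { [C → e e y .] }  — reduce
  I9: { [C → e / e .] }  — reduce
  I10: { [B → C y .] }  — reduce

Every state is either a pure shift/goto state or contains exactly one complete item and nothing to shift — no conflicts. The grammar is LR(0).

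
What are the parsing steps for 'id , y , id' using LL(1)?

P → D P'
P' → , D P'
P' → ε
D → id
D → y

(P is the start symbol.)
LL(1) parsing maintains a stack (initially the start symbol over $) and the input. At each step: if the stack top is a terminal, match it against the current input token; if it is a non-terminal N, replace it with the RHS of M[N, lookahead] (the unique production whose predict set contains the lookahead).

Stack is shown with the top on the left.

Stack     Input          Action
-------------------------------
P $       id , y , id $  output P → D P'
D P' $    id , y , id $  output D → id
id P' $   id , y , id $  match 'id'
P' $      , y , id $     output P' → , D P'
, D P' $  , y , id $     match ','
D P' $    y , id $       output D → y
y P' $    y , id $       match 'y'
P' $      , id $         output P' → , D P'
, D P' $  , id $         match ','
D P' $    id $           output D → id
id P' $   id $           match 'id'
P' $      $              output P' → ε
$         $              accept

The string is accepted.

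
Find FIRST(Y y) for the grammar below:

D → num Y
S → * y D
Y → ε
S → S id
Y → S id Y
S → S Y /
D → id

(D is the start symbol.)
FIRST sets of the non-terminals involved (from the grammar, by fixed-point iteration):
  FIRST(Y) = { '*', ε }

To compute FIRST(Y y), process the symbols left to right:
Symbol Y is a non-terminal. Add FIRST(Y) \ {ε} = { '*' }
Y is nullable (ε ∈ FIRST(Y)), continue to the next symbol.
Symbol y is a terminal. Add 'y' and stop.
FIRST(Y y) = { '*', 'y' }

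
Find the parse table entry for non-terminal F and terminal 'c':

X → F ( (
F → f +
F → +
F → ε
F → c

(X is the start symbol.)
To find M[F, 'c'], we find productions for F where 'c' is in the predict set (PREDICT(N → α) = (FIRST(α) \ {ε}) ∪ (FOLLOW(N) if α ⇒* ε)).

Relevant sets:
  FOLLOW(F) = { '(' }

F → f +: PREDICT = { 'f' }
F → +: PREDICT = { '+' }
F → ε: PREDICT = { '(' }
F → c: PREDICT = { 'c' }
  'c' is in predict set, so this production goes in M[F, 'c']

M[F, 'c'] = F → c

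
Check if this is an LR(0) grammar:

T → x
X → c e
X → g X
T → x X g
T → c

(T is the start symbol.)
A grammar is LR(0) if no state in the canonical LR(0) collection has:
  - both a shift item (dot before a terminal) and a complete item (shift-reduce conflict), or
  - two or more complete items (reduce-reduce conflict; the accept item [T' → T .] counts as a complete item here).

Augment with T' → T and build the canonical LR(0) collection (I0 = CLOSURE({[T' → . T]}), then GOTO on every symbol after a dot until no new states appear). It has 10 states:
  I0: { [T → . c], [T → . x X g], [T → . x], [T' → . T] }  — shift
  I1: { [T' → T .] }  — accept
  I2: { [T → c .] }  — reduce
  I3: { [T → x . X g], [T → x .], [X → . c e], [X → . g X] }  — shift, reduce
  I4: { [T → x X . g] }  — shift
  I5: { [X → c . e] }  — shift
  I6: { [X → . c e], [X → . g X], [X → g . X] }  — shift
  I7: { [X → g X .] }  — reduce
  I8: { [X → c e .] }  — reduce
  I9: { [T → x X g .] }  — reduce

Conflict in state I3:
  Shift-reduce conflict between [T → x .] and [X → . c e]
So the grammar is NOT LR(0).

Answer: No. Shift-reduce conflict between [T → x .] and [X → . c e]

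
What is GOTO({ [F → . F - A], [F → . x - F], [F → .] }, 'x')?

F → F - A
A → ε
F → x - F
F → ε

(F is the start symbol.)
{ [F → x . - F] }

GOTO(I, 'x') = CLOSURE({ [A → αX.β] : [A → α.Xβ] ∈ I, X = 'x' })

Items with dot before 'x', with the dot advanced:
  [F → . x - F] → [F → x . - F]
Closure adds nothing (no advanced item has the dot before a non-terminal).

GOTO = { [F → x . - F] }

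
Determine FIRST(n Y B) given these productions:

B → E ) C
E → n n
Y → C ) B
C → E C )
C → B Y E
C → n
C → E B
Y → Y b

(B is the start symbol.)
{ 'n' }

To compute FIRST(n Y B), process the symbols left to right:
Symbol n is a terminal. Add 'n' and stop.
FIRST(n Y B) = { 'n' }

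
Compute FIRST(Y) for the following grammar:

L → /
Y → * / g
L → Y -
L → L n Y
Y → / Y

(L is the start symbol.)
To compute FIRST(Y), examine every production with Y on the left-hand side, reading each right-hand side left to right until a non-nullable symbol is reached.

From Y → * / g:
  - '*' is a terminal: add '*' and stop
From Y → / Y:
  - '/' is a terminal: add '/' and stop

Collecting: FIRST(Y) = { '*', '/' }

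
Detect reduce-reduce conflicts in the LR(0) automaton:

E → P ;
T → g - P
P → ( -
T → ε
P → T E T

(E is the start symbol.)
A reduce-reduce conflict occurs when an LR(0) state has two complete items [A → α .] and [B → β .] — both call for a reduction, and with no lookahead the parser cannot choose between them.

Augment with E' → E and build the canonical LR(0) collection (I0 = CLOSURE({[E' → . E]}), then GOTO on every symbol after a dot until no new states appear). It has 12 states:
  I0: { [E → . P ;], [E' → . E], [P → . ( -], [P → . T E T], [T → . g - P], [T → .] }  — shift, reduce
  I1: { [P → ( . -] }  — shift
  I2: { [E' → E .] }  — accept
  I3: { [E → P . ;] }  — shift
  I4: { [E → . P ;], [P → . ( -], [P → . T E T], [P → T . E T], [T → . g - P], [T → .] }  — shift, reduce
  I5: { [T → g . - P] }  — shift
  I6: { [P → . ( -], [P → . T E T], [T → . g - P], [T → .], [T → g - . P] }  — shift, reduce
  I7: { [T → g - P .] }  — reduce
  I8: { [P → T E . T], [T → . g - P], [T → .] }  — shift, reduce
  I9: { [P → T E T .] }  — reduce
  I10: { [E → P ; .] }  — reduce
  I11: { [P → ( - .] }  — reduce

No state contains more than one complete item.

Answer: No reduce-reduce conflicts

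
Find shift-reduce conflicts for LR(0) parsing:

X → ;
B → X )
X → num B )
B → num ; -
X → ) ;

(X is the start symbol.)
A shift-reduce conflict occurs when an LR(0) state has both:
  - a complete (reduce) item [A → α .] (dot at the end), and
  - a shift item [B → β . c γ] (dot before a terminal).

Augment with X' → X and build the canonical LR(0) collection (I0 = CLOSURE({[X' → . X]}), then GOTO on every symbol after a dot until no new states appear). It has 13 states:
  I0: { [X → . ) ;], [X → . ;], [X → . num B )], [X' → . X] }  — shift
  I1: { [X → ) . ;] }  — shift
  I2: { [X → ; .] }  — reduce
  I3: { [X' → X .] }  — accept
  I4: { [B → . X )], [B → . num ; -], [X → . ) ;], [X → . ;], [X → . num B )], [X → num . B )] }  — shift
  I5: { [X → num B . )] }  — shift
  I6: { [B → X . )] }  — shift
  I7: { [B → . X )], [B → . num ; -], [B → num . ; -], [X → . ) ;], [X → . ;], [X → . num B )], [X → num . B )] }  — shift
  I8: { [B → num ; . -], [X → ; .] }  — shift, reduce
  I9: { [B → num ; - .] }  — reduce
  I10: { [B → X ) .] }  — reduce
  I11: { [X → num B ) .] }  — reduce
  I12: { [X → ) ; .] }  — reduce

I8 contains reduce item [X → ; .] and shift item [B → num ; . -] — shift-reduce conflict.

Answer: Yes — I8: [X → ; .] vs [B → num ; . -]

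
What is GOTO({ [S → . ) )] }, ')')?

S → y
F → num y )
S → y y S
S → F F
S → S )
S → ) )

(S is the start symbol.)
{ [S → ) . )] }

GOTO(I, ')') = CLOSURE({ [A → αX.β] : [A → α.Xβ] ∈ I, X = ')' })

Items with dot before ')', with the dot advanced:
  [S → . ) )] → [S → ) . )]
Closure adds nothing (no advanced item has the dot before a non-terminal).

GOTO = { [S → ) . )] }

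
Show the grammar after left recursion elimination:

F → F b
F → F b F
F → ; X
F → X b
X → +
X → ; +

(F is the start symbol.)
F → ; X F'
F → X b F'
F' → b F'
F' → b F F'
F' → ε
X → +
X → ; +

F is directly left-recursive. The standard transformation for
  A → A α₁ | ... | A α_m | β₁ | ... | β_n
is
  A  → β₁ A' | ... | β_n A'
  A' → α₁ A' | ... | α_m A' | ε

F → ; X becomes F → ; X F'
F → X b becomes F → X b F'
F → F b becomes F' → b F'
F → F b F becomes F' → b F F'
Add F' → ε

Productions for other non-terminals are unchanged:
  X → +
  X → ; +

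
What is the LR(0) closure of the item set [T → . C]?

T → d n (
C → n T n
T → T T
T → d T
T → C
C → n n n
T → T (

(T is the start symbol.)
Start with: [T → . C]
  [T → . C] has the dot before C: add [C → . n T n], [C → . n n n]
No further items can be added.

CLOSURE = { [C → . n T n], [C → . n n n], [T → . C] }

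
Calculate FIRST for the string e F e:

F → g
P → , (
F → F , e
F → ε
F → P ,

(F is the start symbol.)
To compute FIRST(e F e), process the symbols left to right:
Symbol e is a terminal. Add 'e' and stop.
FIRST(e F e) = { 'e' }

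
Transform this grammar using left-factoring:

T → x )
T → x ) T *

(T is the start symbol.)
T → x ) T'
T' → ε
T' → T *

Left-factoring transforms A → αβ₁ | αβ₂ into A → αA' and A' → β₁ | β₂
(α is the longest common prefix among the alternatives). Repeat until
no nonterminal has two alternatives with a common prefix.

Round 1: T has alternatives sharing prefix 'x )'. Introduce T': T → x ) T'
  Add: T' → ε
  Add: T' → T *

No remaining common prefixes — done.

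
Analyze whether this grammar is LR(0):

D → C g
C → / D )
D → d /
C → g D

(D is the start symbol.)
Yes, the grammar is LR(0)

Augment with D' → D and build the canonical LR(0) collection (I0 = CLOSURE({[D' → . D]}), then GOTO on every symbol after a dot until no new states appear). It has 11 states:
  I0: { [C → . / D )], [C → . g D], [D → . C g], [D → . d /], [D' → . D] }  — shift
  I1: { [C → . / D )], [C → . g D], [C → / . D )], [D → . C g], [D → . d /] }  — shift
  I2: { [D → C . g] }  — shift
  I3: { [D' → D .] }  — accept
  I4: { [D → d . /] }  — shift
  I5: { [C → . / D )], [C → . g D], [C → g . D], [D → . C g], [D → . d /] }  — shift
  I6: { [C → g D .] }  — reduce
  I7: { [D → d / .] }  — reduce
  I8: { [D → C g .] }  — reduce
  I9: { [C → / D . )] }  — shift
  I10: { [C → / D ) .] }  — reduce

Every state is either a pure shift/goto state or contains exactly one complete item and nothing to shift — no conflicts. The grammar is LR(0).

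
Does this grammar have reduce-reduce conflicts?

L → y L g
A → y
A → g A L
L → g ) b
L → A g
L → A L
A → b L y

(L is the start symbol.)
No reduce-reduce conflicts

A reduce-reduce conflict occurs when an LR(0) state has two complete items [A → α .] and [B → β .] — both call for a reduction, and with no lookahead the parser cannot choose between them.

Augment with L' → L and build the canonical LR(0) collection (I0 = CLOSURE({[L' → . L]}), then GOTO on every symbol after a dot until no new states appear). It has 18 states:
  I0: { [A → . b L y], [A → . g A L], [A → . y], [L → . A L], [L → . A g], [L → . g ) b], [L → . y L g], [L' → . L] }  — shift
  I1: { [A → . b L y], [A → . g A L], [A → . y], [L → . A L], [L → . A g], [L → . g ) b], [L → . y L g], [L → A . L], [L → A . g] }  — shift
  I2: { [L' → L .] }  — accept
  I3: { [A → . b L y], [A → . g A L], [A → . y], [A → b . L y], [L → . A L], [L → . A g], [L → . g ) b], [L → . y L g] }  — shift
  I4: { [A → . b L y], [A → . g A L], [A → . y], [A → g . A L], [L → g . ) b] }  — shift
  I5: { [A → . b L y], [A → . g A L], [A → . y], [A → y .], [L → . A L], [L → . A g], [L → . g ) b], [L → . y L g], [L → y . L g] }  — shift, reduce
  I6: { [L → y L . g] }  — shift
  I7: { [L → y L g .] }  — reduce
  I8: { [L → g ) . b] }  — shift
  I9: { [A → . b L y], [A → . g A L], [A → . y], [A → g A . L], [L → . A L], [L → . A g], [L → . g ) b], [L → . y L g] }  — shift
  I10: { [A → . b L y], [A → . g A L], [A → . y], [A → g . A L] }  — shift
  I11: { [A → y .] }  — reduce
  I12: { [A → g A L .] }  — reduce
  I13: { [L → g ) b .] }  — reduce
  I14: { [A → b L . y] }  — shift
  I15: { [A → b L y .] }  — reduce
  I16: { [L → A L .] }  — reduce
  I17: { [A → . b L y], [A → . g A L], [A → . y], [A → g . A L], [L → A g .], [L → g . ) b] }  — shift, reduce

No state contains more than one complete item.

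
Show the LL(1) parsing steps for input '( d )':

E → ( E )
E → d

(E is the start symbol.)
LL(1) parsing maintains a stack (initially the start symbol over $) and the input. At each step: if the stack top is a terminal, match it against the current input token; if it is a non-terminal N, replace it with the RHS of M[N, lookahead] (the unique production whose predict set contains the lookahead).

Stack is shown with the top on the left.

Stack    Input    Action
------------------------
E $      ( d ) $  output E → ( E )
( E ) $  ( d ) $  match '('
E ) $    d ) $    output E → d
d ) $    d ) $    match 'd'
) $      ) $      match ')'
$        $        accept

The string is accepted.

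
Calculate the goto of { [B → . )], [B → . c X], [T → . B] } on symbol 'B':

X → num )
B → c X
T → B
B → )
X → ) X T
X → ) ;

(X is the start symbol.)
GOTO(I, 'B') = CLOSURE({ [A → αX.β] : [A → α.Xβ] ∈ I, X = 'B' })

Items with dot before 'B', with the dot advanced:
  [T → . B] → [T → B .]
Closure adds nothing (no advanced item has the dot before a non-terminal).

GOTO = { [T → B .] }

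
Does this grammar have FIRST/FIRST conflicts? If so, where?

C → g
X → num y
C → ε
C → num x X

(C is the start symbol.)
A FIRST/FIRST conflict occurs when two productions N → α and N → β for the same non-terminal have FIRST(α) ∩ FIRST(β) ≠ ∅ (with ε ∈ FIRST of a nullable right-hand side, so two nullable alternatives also conflict).

Productions for C:
  C → g: FIRST = { 'g' }
  C → ε: FIRST = { ε }
  C → num x X: FIRST = { 'num' }
X has only one production, so no FIRST/FIRST conflict is possible there.

All alternatives of each non-terminal have pairwise disjoint FIRST sets.

Answer: No FIRST/FIRST conflicts.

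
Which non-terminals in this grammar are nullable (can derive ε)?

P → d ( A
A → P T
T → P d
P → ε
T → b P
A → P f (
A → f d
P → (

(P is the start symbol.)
{ 'P' }

A non-terminal is nullable if it can derive ε (the empty string): either it has an ε-production, or it has a production whose right-hand side consists entirely of nullable non-terminals.

ε-productions: P → ε
So P is immediately nullable.
No further non-terminal can be added: every production for the remaining non-terminals contains a terminal or a non-nullable non-terminal.
Nullable = { 'P' }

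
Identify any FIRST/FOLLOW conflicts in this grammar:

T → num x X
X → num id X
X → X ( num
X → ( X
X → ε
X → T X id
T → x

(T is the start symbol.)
Yes. X → num id X with FOLLOW(X) on { 'num' }; X → X '(' num with FOLLOW(X) on { '(', 'num', 'x' }; X → '(' X with FOLLOW(X) on { '(' }; X → T X id with FOLLOW(X) on { 'num', 'x' }

A FIRST/FOLLOW conflict occurs when a non-terminal N has a nullable alternative N → β (β ⇒* ε) and another alternative N → α with FIRST(α) ∩ FOLLOW(N) ≠ ∅: on such a lookahead the parser cannot decide between expanding α and letting N vanish via β.

Nullable non-terminals: X.
FIRST sets used below: FIRST(X) = { '(', 'num', 'x', ε }, FIRST(T) = { 'num', 'x' }

X: nullable alternative(s) X → ε; FOLLOW(X) = { $, '(', 'id', 'num', 'x' }
  X → num id X: FIRST \ {ε} = { 'num' } — overlaps FOLLOW(X) on { 'num' }: CONFLICT
  X → X ( num: FIRST \ {ε} = { '(', 'num', 'x' } — overlaps FOLLOW(X) on { '(', 'num', 'x' }: CONFLICT
  X → ( X: FIRST \ {ε} = { '(' } — overlaps FOLLOW(X) on { '(' }: CONFLICT
  X → ε: FIRST \ {ε} = { } — this is the only nullable alternative, skip
  X → T X id: FIRST \ {ε} = { 'num', 'x' } — overlaps FOLLOW(X) on { 'num', 'x' }: CONFLICT

T has no nullable alternative, so no FIRST/FOLLOW check is needed there.

So the grammar has 4 FIRST/FOLLOW conflicts (marked CONFLICT above).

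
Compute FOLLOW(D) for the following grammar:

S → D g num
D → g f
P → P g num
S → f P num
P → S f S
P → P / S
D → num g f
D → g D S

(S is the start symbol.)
{ 'f', 'g', 'num' }

To compute FOLLOW(D), find every occurrence of D on a right-hand side N → α D β: add FIRST(β) \ {ε}, and if β is empty or nullable also add FOLLOW(N). Iterate to a fixed point.

In S → D g num: D is followed by g num, add FIRST(g num) \ {ε} = { 'g' }
In D → g D S: D is followed by S, add FIRST(S) \ {ε} = { 'f', 'g', 'num' }

Taking the union: FOLLOW(D) = { 'f', 'g', 'num' }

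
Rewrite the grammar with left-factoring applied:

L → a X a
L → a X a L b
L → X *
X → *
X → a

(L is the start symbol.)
L → a X a L'
L' → ε
L' → L b
L → X *
X → *
X → a

Left-factoring transforms A → αβ₁ | αβ₂ into A → αA' and A' → β₁ | β₂
(α is the longest common prefix among the alternatives). Repeat until
no nonterminal has two alternatives with a common prefix.

Round 1: L has alternatives sharing prefix 'a X a'. Introduce L': L → a X a L'
  Add: L' → ε
  Add: L' → L b

No remaining common prefixes — done.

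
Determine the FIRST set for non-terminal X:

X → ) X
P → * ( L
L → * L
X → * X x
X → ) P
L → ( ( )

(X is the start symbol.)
{ ')', '*' }

From X → ) X:
  - ')' is a terminal: add ')' and stop
From X → * X x:
  - '*' is a terminal: add '*' and stop
From X → ) P:
  - ')' is a terminal: add ')' and stop

Collecting: FIRST(X) = { ')', '*' }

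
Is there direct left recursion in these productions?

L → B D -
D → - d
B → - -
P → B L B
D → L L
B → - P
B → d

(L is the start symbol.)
No direct left recursion

L → B D -: starts with B
D → - d: starts with '-'
B → - -: starts with '-'
P → B L B: starts with B
D → L L: starts with L
B → - P: starts with '-'
B → d: starts with d

No direct left recursion found.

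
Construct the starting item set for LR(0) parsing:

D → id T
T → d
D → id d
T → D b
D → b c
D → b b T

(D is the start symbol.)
First, augment the grammar with D' → D
I₀ = CLOSURE({ [D' → . D] }):
  [D' → . D] has the dot before D: add [D → . id T], [D → . id d], [D → . b c], [D → . b b T]
No further items can be added.

I₀ = { [D → . b b T], [D → . b c], [D → . id T], [D → . id d], [D' → . D] }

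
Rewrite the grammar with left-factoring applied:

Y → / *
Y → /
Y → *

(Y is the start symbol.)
Left-factoring transforms A → αβ₁ | αβ₂ into A → αA' and A' → β₁ | β₂
(α is the longest common prefix among the alternatives). Repeat until
no nonterminal has two alternatives with a common prefix.

Round 1: Y has alternatives sharing prefix '/'. Introduce Y': Y → / Y'
  Add: Y' → *
  Add: Y' → ε

No remaining common prefixes — done.

Resulting grammar:
Y → / Y'
Y' → *
Y' → ε
Y → *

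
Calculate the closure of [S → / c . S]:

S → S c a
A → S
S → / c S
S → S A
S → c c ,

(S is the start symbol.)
To compute CLOSURE, for each item [A → α.Bβ] where B is a non-terminal, add [B → .γ] for all productions B → γ; repeat for the newly added items until nothing changes.

Start with: [S → / c . S]
  [S → / c . S] has the dot before S: add [S → . S c a], [S → . / c S], [S → . S A], [S → . c c ,]
No further items can be added.

CLOSURE = { [S → . / c S], [S → . S A], [S → . S c a], [S → . c c ,], [S → / c . S] }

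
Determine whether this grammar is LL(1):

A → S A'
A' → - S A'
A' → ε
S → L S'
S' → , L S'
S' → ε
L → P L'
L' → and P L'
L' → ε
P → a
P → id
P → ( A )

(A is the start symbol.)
Relevant sets:
  FOLLOW(A') = { $, ')' }
  FOLLOW(S') = { $, ')', '-' }
  FOLLOW(L') = { $, ')', ',', '-' }

For A':
  PREDICT(A' → '-' S A') = { '-' }
  PREDICT(A' → ε) = { $, ')' }
For S':
  PREDICT(S' → ',' L S') = { ',' }
  PREDICT(S' → ε) = { $, ')', '-' }
For L':
  PREDICT(L' → and P L') = { 'and' }
  PREDICT(L' → ε) = { $, ')', ',', '-' }
For P:
  PREDICT(P → a) = { 'a' }
  PREDICT(P → id) = { 'id' }
  PREDICT(P → '(' A ')') = { '(' }
A, S, L have a single production, so nothing to check there.

All predict sets are disjoint. The grammar IS LL(1).

Answer: Yes, the grammar is LL(1).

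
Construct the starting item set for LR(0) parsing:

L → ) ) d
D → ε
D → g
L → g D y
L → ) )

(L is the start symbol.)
First, augment the grammar with L' → L
I₀ = CLOSURE({ [L' → . L] }):
  [L' → . L] has the dot before L: add [L → . ) ) d], [L → . g D y], [L → . ) )]
No further items can be added.

I₀ = { [L → . ) ) d], [L → . ) )], [L → . g D y], [L' → . L] }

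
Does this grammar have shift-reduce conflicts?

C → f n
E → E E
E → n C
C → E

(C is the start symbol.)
Augment with C' → C and build the canonical LR(0) collection (I0 = CLOSURE({[C' → . C]}), then GOTO on every symbol after a dot until no new states appear). It has 8 states:
  I0: { [C → . E], [C → . f n], [C' → . C], [E → . E E], [E → . n C] }  — shift
  I1: { [C' → C .] }  — accept
  I2: { [C → E .], [E → . E E], [E → . n C], [E → E . E] }  — shift, reduce
  I3: { [C → f . n] }  — shift
  I4: { [C → . E], [C → . f n], [E → . E E], [E → . n C], [E → n . C] }  — shift
  I5: { [E → n C .] }  — reduce
  I6: { [C → f n .] }  — reduce
  I7: { [E → . E E], [E → . n C], [E → E . E], [E → E E .] }  — shift, reduce

I2 contains reduce item [C → E .] and shift item [E → . n C] — shift-reduce conflict.
I7 contains reduce item [E → E E .] and shift item [E → . n C] — shift-reduce conflict.

Answer: Yes — I2: [C → E .] vs [E → . n C]; I7: [E → E E .] vs [E → . n C]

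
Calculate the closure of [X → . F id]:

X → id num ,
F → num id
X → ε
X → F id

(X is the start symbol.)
{ [F → . num id], [X → . F id] }

Start with: [X → . F id]
  [X → . F id] has the dot before F: add [F → . num id]
No further items can be added.

CLOSURE = { [F → . num id], [X → . F id] }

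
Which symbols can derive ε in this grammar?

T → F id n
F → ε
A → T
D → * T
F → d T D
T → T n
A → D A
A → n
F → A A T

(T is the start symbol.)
{ 'F' }

ε-productions: F → ε
So F is immediately nullable.
No further non-terminal can be added: every production for the remaining non-terminals contains a terminal or a non-nullable non-terminal.
Nullable = { 'F' }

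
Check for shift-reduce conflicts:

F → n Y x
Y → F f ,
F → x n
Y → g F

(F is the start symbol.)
No shift-reduce conflicts

Augment with F' → F and build the canonical LR(0) collection (I0 = CLOSURE({[F' → . F]}), then GOTO on every symbol after a dot until no new states appear). It has 12 states:
  I0: { [F → . n Y x], [F → . x n], [F' → . F] }  — shift
  I1: { [F' → F .] }  — accept
  I2: { [F → . n Y x], [F → . x n], [F → n . Y x], [Y → . F f ,], [Y → . g F] }  — shift
  I3: { [F → x . n] }  — shift
  I4: { [F → x n .] }  — reduce
  I5: { [Y → F . f ,] }  — shift
  I6: { [F → n Y . x] }  — shift
  I7: { [F → . n Y x], [F → . x n], [Y → g . F] }  — shift
  I8: { [Y → g F .] }  — reduce
  I9: { [F → n Y x .] }  — reduce
  I10: { [Y → F f . ,] }  — shift
  I11: { [Y → F f , .] }  — reduce

No state contains both a complete item and a shift item.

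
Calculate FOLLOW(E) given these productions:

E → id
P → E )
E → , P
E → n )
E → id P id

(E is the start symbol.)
{ $, ')' }

To compute FOLLOW(E), find every occurrence of E on a right-hand side N → α E β: add FIRST(β) \ {ε}, and if β is empty or nullable also add FOLLOW(N). Iterate to a fixed point.

E is the start symbol, so $ ∈ FOLLOW(E).
In P → E ): E is followed by ')', add FIRST(')') \ {ε} = { ')' }

Taking the union: FOLLOW(E) = { $, ')' }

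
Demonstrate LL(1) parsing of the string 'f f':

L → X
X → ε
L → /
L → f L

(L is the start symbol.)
LL(1) parsing maintains a stack (initially the start symbol over $) and the input. At each step: if the stack top is a terminal, match it against the current input token; if it is a non-terminal N, replace it with the RHS of M[N, lookahead] (the unique production whose predict set contains the lookahead).

Stack is shown with the top on the left.

Stack  Input  Action
--------------------
L $    f f $  output L → f L
f L $  f f $  match 'f'
L $    f $    output L → f L
f L $  f $    match 'f'
L $    $      output L → X
X $    $      output X → ε
$      $      accept

The string is accepted.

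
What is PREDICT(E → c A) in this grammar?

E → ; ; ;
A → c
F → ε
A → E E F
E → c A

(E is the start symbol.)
PREDICT(E → c A) = (FIRST(RHS) \ {ε}) ∪ (FOLLOW(E) if ε ∈ FIRST(RHS), i.e. RHS ⇒* ε)
FIRST(c A) = { 'c' }
ε ∉ FIRST(c A), so FOLLOW(E) is not added.
PREDICT(E → c A) = { 'c' }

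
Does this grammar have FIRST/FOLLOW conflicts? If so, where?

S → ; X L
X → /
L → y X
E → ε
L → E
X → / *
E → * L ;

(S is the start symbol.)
No FIRST/FOLLOW conflicts.

A FIRST/FOLLOW conflict occurs when a non-terminal N has a nullable alternative N → β (β ⇒* ε) and another alternative N → α with FIRST(α) ∩ FOLLOW(N) ≠ ∅: on such a lookahead the parser cannot decide between expanding α and letting N vanish via β.

Nullable non-terminals: E, L.
FIRST sets used below: FIRST(E) = { '*', ε }

E: nullable alternative(s) E → ε; FOLLOW(E) = { $, ';' }
  E → ε: FIRST \ {ε} = { } — this is the only nullable alternative, skip
  E → * L ;: FIRST \ {ε} = { '*' } — disjoint from FOLLOW(E)

L: nullable alternative(s) L → E; FOLLOW(L) = { $, ';' }
  L → y X: FIRST \ {ε} = { 'y' } — disjoint from FOLLOW(L)
  L → E: FIRST \ {ε} = { '*' } — this is the only nullable alternative, skip

S, X have no nullable alternative, so no FIRST/FOLLOW check is needed there.

No FIRST/FOLLOW conflicts found.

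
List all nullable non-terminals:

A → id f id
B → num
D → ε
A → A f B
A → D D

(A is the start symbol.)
A non-terminal is nullable if it can derive ε (the empty string): either it has an ε-production, or it has a production whose right-hand side consists entirely of nullable non-terminals.

ε-productions: D → ε
So D is immediately nullable.
A → D D: every symbol on the right is nullable, so A is nullable too.
No further non-terminal can be added: every production for the remaining non-terminals contains a terminal or a non-nullable non-terminal.
Nullable = { 'A', 'D' }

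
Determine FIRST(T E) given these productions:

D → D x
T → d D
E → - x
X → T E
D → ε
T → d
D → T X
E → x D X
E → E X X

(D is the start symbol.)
FIRST sets of the non-terminals involved (from the grammar, by fixed-point iteration):
  FIRST(T) = { 'd' }

To compute FIRST(T E), process the symbols left to right:
Symbol T is a non-terminal. Add FIRST(T) \ {ε} = { 'd' }
T is not nullable (ε ∉ FIRST(T)), so stop here.
FIRST(T E) = { 'd' }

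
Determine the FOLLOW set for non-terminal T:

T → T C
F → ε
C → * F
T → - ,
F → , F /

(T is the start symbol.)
{ $, '*' }

To compute FOLLOW(T), find every occurrence of T on a right-hand side N → α T β: add FIRST(β) \ {ε}, and if β is empty or nullable also add FOLLOW(N). Iterate to a fixed point.

T is the start symbol, so $ ∈ FOLLOW(T).
In T → T C: T is followed by C, add FIRST(C) \ {ε} = { '*' }

Taking the union: FOLLOW(T) = { $, '*' }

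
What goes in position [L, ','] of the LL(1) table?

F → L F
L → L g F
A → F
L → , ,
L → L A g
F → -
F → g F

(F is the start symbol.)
L → L g F, L → , ,, L → L A g

To find M[L, ','], we find productions for L where ',' is in the predict set (PREDICT(N → α) = (FIRST(α) \ {ε}) ∪ (FOLLOW(N) if α ⇒* ε)).

Relevant sets:
  FIRST(L) = { ',' }

L → L g F: PREDICT = { ',' }
  ',' is in predict set, so this production goes in M[L, ',']
L → , ,: PREDICT = { ',' }
  ',' is in predict set, so this production goes in M[L, ',']
L → L A g: PREDICT = { ',' }
  ',' is in predict set, so this production goes in M[L, ',']

M[L, ','] = L → L g F, L → , ,, L → L A g  (a multiply-defined cell — the grammar is not LL(1))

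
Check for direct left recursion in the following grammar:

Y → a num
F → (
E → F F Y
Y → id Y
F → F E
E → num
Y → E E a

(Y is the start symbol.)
Direct left recursion occurs when N → N α for some non-terminal N (the right-hand side begins with the left-hand side itself).

Y → a num: starts with a
F → (: starts with '('
E → F F Y: starts with F
Y → id Y: starts with id
F → F E: LEFT RECURSIVE (starts with F)
E → num: starts with num
Y → E E a: starts with E

The grammar has direct left recursion on: F.

Answer: Yes, F is left-recursive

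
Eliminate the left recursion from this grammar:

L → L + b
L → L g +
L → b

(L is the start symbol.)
L is directly left-recursive. The standard transformation for
  A → A α₁ | ... | A α_m | β₁ | ... | β_n
is
  A  → β₁ A' | ... | β_n A'
  A' → α₁ A' | ... | α_m A' | ε

L → b becomes L → b L'
L → L + b becomes L' → + b L'
L → L g + becomes L' → g + L'
Add L' → ε

Resulting grammar:
L → b L'
L' → + b L'
L' → g + L'
L' → ε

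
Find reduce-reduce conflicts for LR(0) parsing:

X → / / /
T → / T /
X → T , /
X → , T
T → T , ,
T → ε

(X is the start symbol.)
Augment with X' → X and build the canonical LR(0) collection (I0 = CLOSURE({[X' → . X]}), then GOTO on every symbol after a dot until no new states appear). It has 15 states:
  I0: { [T → . / T /], [T → . T , ,], [T → .], [X → . , T], [X → . / / /], [X → . T , /], [X' → . X] }  — shift, reduce
  I1: { [T → . / T /], [T → . T , ,], [T → .], [X → , . T] }  — shift, reduce
  I2: { [T → . / T /], [T → . T , ,], [T → .], [T → / . T /], [X → / . / /] }  — shift, reduce
  I3: { [T → T . , ,], [X → T . , /] }  — shift
  I4: { [X' → X .] }  — accept
  I5: { [T → T , . ,], [X → T , . /] }  — shift
  I6: { [T → T , , .] }  — reduce
  I7: { [X → T , / .] }  — reduce
  I8: { [T → . / T /], [T → . T , ,], [T → .], [T → / . T /], [X → / / . /] }  — shift, reduce
  I9: { [T → / T . /], [T → T . , ,] }  — shift
  I10: { [T → T , . ,] }  — shift
  I11: { [T → / T / .] }  — reduce
  I12: { [T → . / T /], [T → . T , ,], [T → .], [T → / . T /], [X → / / / .] }  — shift, 2 reduces
  I13: { [T → . / T /], [T → . T , ,], [T → .], [T → / . T /] }  — shift, reduce
  I14: { [T → T . , ,], [X → , T .] }  — shift, reduce

I12 contains complete items [T → .], [X → / / / .] — reduce-reduce conflict.

Answer: Yes — I12: [T → .] vs [X → / / / .]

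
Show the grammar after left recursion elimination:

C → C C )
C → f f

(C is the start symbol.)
C → f f C'
C' → C ) C'
C' → ε

C is directly left-recursive. The standard transformation for
  A → A α₁ | ... | A α_m | β₁ | ... | β_n
is
  A  → β₁ A' | ... | β_n A'
  A' → α₁ A' | ... | α_m A' | ε

C → f f becomes C → f f C'
C → C C ) becomes C' → C ) C'
Add C' → ε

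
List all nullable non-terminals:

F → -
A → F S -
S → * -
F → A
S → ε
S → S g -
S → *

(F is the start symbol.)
A non-terminal is nullable if it can derive ε (the empty string): either it has an ε-production, or it has a production whose right-hand side consists entirely of nullable non-terminals.

ε-productions: S → ε
So S is immediately nullable.
No further non-terminal can be added: every production for the remaining non-terminals contains a terminal or a non-nullable non-terminal.
Nullable = { 'S' }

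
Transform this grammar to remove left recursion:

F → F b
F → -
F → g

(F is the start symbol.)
F → - F'
F → g F'
F' → b F'
F' → ε

F is directly left-recursive. The standard transformation for
  A → A α₁ | ... | A α_m | β₁ | ... | β_n
is
  A  → β₁ A' | ... | β_n A'
  A' → α₁ A' | ... | α_m A' | ε

F → - becomes F → - F'
F → g becomes F → g F'
F → F b becomes F' → b F'
Add F' → ε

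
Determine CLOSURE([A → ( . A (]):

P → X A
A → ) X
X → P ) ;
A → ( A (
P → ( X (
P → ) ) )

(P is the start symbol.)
{ [A → ( . A (], [A → . ( A (], [A → . ) X] }

Start with: [A → ( . A (]
  [A → ( . A (] has the dot before A: add [A → . ) X], [A → . ( A (]
No further items can be added.

CLOSURE = { [A → ( . A (], [A → . ( A (], [A → . ) X] }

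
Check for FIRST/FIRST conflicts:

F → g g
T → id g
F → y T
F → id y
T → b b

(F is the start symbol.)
Productions for F:
  F → g g: FIRST = { 'g' }
  F → y T: FIRST = { 'y' }
  F → id y: FIRST = { 'id' }
Productions for T:
  T → id g: FIRST = { 'id' }
  T → b b: FIRST = { 'b' }

All alternatives of each non-terminal have pairwise disjoint FIRST sets.

Answer: No FIRST/FIRST conflicts.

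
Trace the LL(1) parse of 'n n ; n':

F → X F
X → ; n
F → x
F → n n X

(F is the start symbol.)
Stack is shown with the top on the left.

Stack    Input      Action
--------------------------
F $      n n ; n $  output F → n n X
n n X $  n n ; n $  match 'n'
n X $    n ; n $    match 'n'
X $      ; n $      output X → ; n
; n $    ; n $      match ';'
n $      n $        match 'n'
$        $          accept

The string is accepted.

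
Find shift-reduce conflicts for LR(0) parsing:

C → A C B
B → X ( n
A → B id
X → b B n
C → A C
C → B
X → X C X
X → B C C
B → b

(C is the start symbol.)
Yes — I2: [C → B .] vs [A → B . id]; I5: [B → b .] vs [B → . b]; I13: [X → X C X .] vs [B → X . ( n]; I16: [C → A C .] vs [B → . b]; I17: [C → A C B .] vs [B → . b]

Augment with C' → C and build the canonical LR(0) collection (I0 = CLOSURE({[C' → . C]}), then GOTO on every symbol after a dot until no new states appear). It has 18 states:
  I0: { [A → . B id], [B → . X ( n], [B → . b], [C → . A C B], [C → . A C], [C → . B], [C' → . C], [X → . B C C], [X → . X C X], [X → . b B n] }  — shift
  I1: { [A → . B id], [B → . X ( n], [B → . b], [C → . A C B], [C → . A C], [C → . B], [C → A . C B], [C → A . C], [X → . B C C], [X → . X C X], [X → . b B n] }  — shift
  I2: { [A → . B id], [A → B . id], [B → . X ( n], [B → . b], [C → . A C B], [C → . A C], [C → . B], [C → B .], [X → . B C C], [X → . X C X], [X → . b B n], [X → B . C C] }  — shift, reduce
  I3: { [C' → C .] }  — accept
  I4: { [A → . B id], [B → . X ( n], [B → . b], [B → X . ( n], [C → . A C B], [C → . A C], [C → . B], [X → . B C C], [X → . X C X], [X → . b B n], [X → X . C X] }  — shift
  I5: { [B → . X ( n], [B → . b], [B → b .], [X → . B C C], [X → . X C X], [X → . b B n], [X → b . B n] }  — shift, reduce
  I6: { [A → . B id], [B → . X ( n], [B → . b], [C → . A C B], [C → . A C], [C → . B], [X → . B C C], [X → . X C X], [X → . b B n], [X → B . C C], [X → b B . n] }  — shift
  I7: { [A → . B id], [B → . X ( n], [B → . b], [C → . A C B], [C → . A C], [C → . B], [X → . B C C], [X → . X C X], [X → . b B n], [X → B C . C] }  — shift
  I8: { [X → b B n .] }  — reduce
  I9: { [X → B C C .] }  — reduce
  I10: { [B → X ( . n] }  — shift
  I11: { [B → . X ( n], [B → . b], [X → . B C C], [X → . X C X], [X → . b B n], [X → X C . X] }  — shift
  I12: { [A → . B id], [B → . X ( n], [B → . b], [C → . A C B], [C → . A C], [C → . B], [X → . B C C], [X → . X C X], [X → . b B n], [X → B . C C] }  — shift
  I13: { [A → . B id], [B → . X ( n], [B → . b], [B → X . ( n], [C → . A C B], [C → . A C], [C → . B], [X → . B C C], [X → . X C X], [X → . b B n], [X → X . C X], [X → X C X .] }  — shift, reduce
  I14: { [B → X ( n .] }  — reduce
  I15: { [A → B id .] }  — reduce
  I16: { [B → . X ( n], [B → . b], [C → A C . B], [C → A C .], [X → . B C C], [X → . X C X], [X → . b B n] }  — shift, reduce
  I17: { [A → . B id], [B → . X ( n], [B → . b], [C → . A C B], [C → . A C], [C → . B], [C → A C B .], [X → . B C C], [X → . X C X], [X → . b B n], [X → B . C C] }  — shift, reduce

I2 contains reduce item [C → B .] and shift items [A → B . id], [B → . b], [X → . b B n] — shift-reduce conflict.
I5 contains reduce item [B → b .] and shift items [B → . b], [X → . b B n] — shift-reduce conflict.
I13 contains reduce item [X → X C X .] and shift items [B → X . ( n], [B → . b], [X → . b B n] — shift-reduce conflict.
I16 contains reduce item [C → A C .] and shift items [B → . b], [X → . b B n] — shift-reduce conflict.
I17 contains reduce item [C → A C B .] and shift items [B → . b], [X → . b B n] — shift-reduce conflict.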